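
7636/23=332 = 332.00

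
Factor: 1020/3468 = 5/17 = 5^1 * 17^ ( -1) 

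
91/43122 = 91/43122 = 0.00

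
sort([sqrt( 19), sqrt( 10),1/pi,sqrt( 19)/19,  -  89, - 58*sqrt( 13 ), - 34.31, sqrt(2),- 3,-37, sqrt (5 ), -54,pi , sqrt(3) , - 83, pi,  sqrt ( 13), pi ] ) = [ - 58*sqrt(13), - 89, - 83, - 54, - 37, - 34.31,-3,  sqrt( 19)/19, 1/pi,sqrt(2 ),sqrt( 3) , sqrt( 5),pi, pi , pi, sqrt (10 ), sqrt( 13),sqrt( 19 )]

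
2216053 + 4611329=6827382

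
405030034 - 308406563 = 96623471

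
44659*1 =44659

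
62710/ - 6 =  - 31355/3 = -10451.67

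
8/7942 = 4/3971 = 0.00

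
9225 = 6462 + 2763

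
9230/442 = 20  +  15/17 = 20.88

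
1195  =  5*239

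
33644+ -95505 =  - 61861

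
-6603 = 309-6912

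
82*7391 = 606062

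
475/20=95/4 = 23.75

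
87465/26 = 87465/26 = 3364.04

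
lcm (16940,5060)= 389620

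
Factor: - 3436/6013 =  -4/7 = - 2^2*7^( - 1)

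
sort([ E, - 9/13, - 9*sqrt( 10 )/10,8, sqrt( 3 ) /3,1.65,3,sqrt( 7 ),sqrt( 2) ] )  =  [ - 9*sqrt(10)/10,-9/13,sqrt( 3 )/3 , sqrt( 2 ),  1.65,sqrt(7),E,3 , 8 ]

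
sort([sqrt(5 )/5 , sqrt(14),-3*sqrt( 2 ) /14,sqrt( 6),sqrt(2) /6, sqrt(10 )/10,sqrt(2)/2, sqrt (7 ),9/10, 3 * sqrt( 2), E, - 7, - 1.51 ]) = [ -7, - 1.51, - 3*sqrt(2)/14,sqrt( 2)/6,  sqrt(10)/10,sqrt(5)/5,sqrt( 2) /2,9/10,sqrt(6) , sqrt(7 ), E,  sqrt(14), 3*sqrt(2 )] 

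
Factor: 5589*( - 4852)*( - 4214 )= 114274527192 = 2^3*3^5*7^2*23^1*43^1*1213^1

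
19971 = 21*951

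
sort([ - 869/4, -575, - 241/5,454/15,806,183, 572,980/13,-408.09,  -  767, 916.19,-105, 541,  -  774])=[ - 774, - 767,  -  575, - 408.09 ,  -  869/4,-105, - 241/5, 454/15, 980/13, 183, 541,572,806, 916.19]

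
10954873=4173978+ 6780895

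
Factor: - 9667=-7^1 * 1381^1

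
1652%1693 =1652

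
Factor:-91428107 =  - 509^1*179623^1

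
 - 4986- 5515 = - 10501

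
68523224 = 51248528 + 17274696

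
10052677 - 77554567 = -67501890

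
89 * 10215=909135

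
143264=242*592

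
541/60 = 9 + 1/60 = 9.02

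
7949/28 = 7949/28 = 283.89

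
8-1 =7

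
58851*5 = 294255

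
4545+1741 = 6286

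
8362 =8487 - 125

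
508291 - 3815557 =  - 3307266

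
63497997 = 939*67623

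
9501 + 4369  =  13870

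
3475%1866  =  1609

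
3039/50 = 3039/50 = 60.78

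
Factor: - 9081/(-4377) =3^1 * 1009^1*1459^(-1 ) = 3027/1459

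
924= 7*132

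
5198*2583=13426434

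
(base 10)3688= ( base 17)ccg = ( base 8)7150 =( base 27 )51G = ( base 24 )69g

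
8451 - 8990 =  - 539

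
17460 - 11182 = 6278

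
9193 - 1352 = 7841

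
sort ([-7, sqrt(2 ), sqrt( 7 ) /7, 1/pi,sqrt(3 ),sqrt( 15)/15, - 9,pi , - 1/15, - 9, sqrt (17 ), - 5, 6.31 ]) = [ - 9, - 9, - 7, - 5, - 1/15,sqrt( 15)/15 , 1/pi, sqrt(7 )/7,sqrt( 2),sqrt( 3 ), pi, sqrt( 17) , 6.31]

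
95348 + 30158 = 125506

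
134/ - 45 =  - 3 + 1/45 = - 2.98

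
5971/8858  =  5971/8858 = 0.67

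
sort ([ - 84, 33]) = [ - 84,33 ] 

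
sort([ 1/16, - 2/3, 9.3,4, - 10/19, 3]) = [-2/3,-10/19, 1/16, 3,4, 9.3]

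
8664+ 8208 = 16872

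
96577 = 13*7429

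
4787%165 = 2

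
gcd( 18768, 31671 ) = 1173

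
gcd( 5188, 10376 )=5188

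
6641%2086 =383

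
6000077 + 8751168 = 14751245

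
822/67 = 822/67 = 12.27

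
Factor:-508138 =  - 2^1*29^1*8761^1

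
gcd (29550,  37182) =6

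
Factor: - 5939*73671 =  - 437532069 = - 3^1 *13^1*1889^1  *5939^1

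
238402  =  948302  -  709900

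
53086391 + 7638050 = 60724441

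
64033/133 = 64033/133 =481.45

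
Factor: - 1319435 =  - 5^1*13^1*53^1*  383^1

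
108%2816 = 108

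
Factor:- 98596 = -2^2*157^2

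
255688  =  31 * 8248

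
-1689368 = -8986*188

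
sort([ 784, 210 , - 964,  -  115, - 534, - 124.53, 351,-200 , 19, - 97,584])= [ - 964 , - 534,-200 , - 124.53, - 115, - 97, 19 , 210, 351, 584, 784 ]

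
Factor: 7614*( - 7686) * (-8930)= 522594351720 =2^3*3^6 * 5^1*7^1*19^1*47^2*61^1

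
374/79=374/79 = 4.73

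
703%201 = 100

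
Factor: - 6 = -2^1*3^1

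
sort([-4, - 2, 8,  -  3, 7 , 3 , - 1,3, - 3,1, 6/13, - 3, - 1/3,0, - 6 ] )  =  [ - 6 , - 4,-3,-3, - 3, - 2,-1 , - 1/3,0, 6/13,1,3, 3, 7,  8 ]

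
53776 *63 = 3387888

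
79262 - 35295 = 43967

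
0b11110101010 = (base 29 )29J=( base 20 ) 4i2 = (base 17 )6d7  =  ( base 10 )1962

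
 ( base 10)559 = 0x22F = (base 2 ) 1000101111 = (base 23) 117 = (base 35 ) fy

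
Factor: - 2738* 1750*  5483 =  - 26271794500  =  -2^2* 5^3*7^1 * 37^2*5483^1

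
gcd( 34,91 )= 1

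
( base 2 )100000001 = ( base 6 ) 1105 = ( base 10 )257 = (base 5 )2012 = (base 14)145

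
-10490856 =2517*(-4168)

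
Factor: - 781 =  - 11^1*71^1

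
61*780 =47580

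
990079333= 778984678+211094655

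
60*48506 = 2910360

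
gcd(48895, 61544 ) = 7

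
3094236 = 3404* 909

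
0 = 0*2393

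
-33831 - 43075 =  - 76906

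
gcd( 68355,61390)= 35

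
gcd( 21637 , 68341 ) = 7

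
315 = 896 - 581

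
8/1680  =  1/210=0.00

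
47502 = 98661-51159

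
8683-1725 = 6958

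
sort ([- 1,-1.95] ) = [-1.95, - 1]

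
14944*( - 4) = -59776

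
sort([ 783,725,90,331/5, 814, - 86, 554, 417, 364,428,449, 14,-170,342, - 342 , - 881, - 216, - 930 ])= [ - 930,  -  881, - 342 ,- 216,- 170 , - 86,14,331/5,90,342,364,417, 428,449,554,725,783,814]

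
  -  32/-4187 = 32/4187 = 0.01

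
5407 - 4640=767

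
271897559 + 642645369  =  914542928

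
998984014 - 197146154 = 801837860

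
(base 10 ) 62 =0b111110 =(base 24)2E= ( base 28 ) 26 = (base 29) 24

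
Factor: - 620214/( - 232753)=2^1*3^1*7^1*14767^1*232753^(- 1 ) 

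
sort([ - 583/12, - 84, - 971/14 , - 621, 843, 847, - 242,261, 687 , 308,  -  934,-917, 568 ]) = [- 934, - 917, - 621, - 242, - 84, - 971/14 , - 583/12, 261, 308, 568, 687, 843,847 ]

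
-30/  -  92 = 15/46 = 0.33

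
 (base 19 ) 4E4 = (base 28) 256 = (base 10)1714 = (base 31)1o9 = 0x6B2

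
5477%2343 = 791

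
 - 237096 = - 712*333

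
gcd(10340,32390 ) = 10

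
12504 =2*6252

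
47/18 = 2 + 11/18 = 2.61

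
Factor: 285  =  3^1*5^1 * 19^1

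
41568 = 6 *6928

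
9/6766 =9/6766=0.00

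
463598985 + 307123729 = 770722714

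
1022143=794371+227772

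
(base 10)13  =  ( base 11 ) 12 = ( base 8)15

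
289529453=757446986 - 467917533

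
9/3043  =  9/3043=0.00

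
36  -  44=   -  8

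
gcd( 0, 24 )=24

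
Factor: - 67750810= - 2^1 * 5^1*31^1*218551^1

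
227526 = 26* 8751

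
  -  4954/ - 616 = 8 + 13/308 =8.04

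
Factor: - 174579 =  - 3^1*58193^1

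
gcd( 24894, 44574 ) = 6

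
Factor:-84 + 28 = -56 =-2^3*7^1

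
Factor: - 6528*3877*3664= -92732381184 = - 2^11*3^1*17^1*229^1*3877^1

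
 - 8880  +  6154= - 2726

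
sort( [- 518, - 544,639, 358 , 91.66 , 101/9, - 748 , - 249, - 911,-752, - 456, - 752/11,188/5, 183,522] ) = [ -911, - 752,- 748,- 544,-518, - 456 , - 249, - 752/11,  101/9, 188/5, 91.66, 183,  358,522, 639]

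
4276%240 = 196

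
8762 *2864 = 25094368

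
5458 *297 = 1621026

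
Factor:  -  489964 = -2^2*347^1 *353^1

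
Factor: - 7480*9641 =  - 72114680 = - 2^3* 5^1 * 11^1*17^1 * 31^1*311^1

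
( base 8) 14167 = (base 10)6263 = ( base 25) A0D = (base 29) 7CS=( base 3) 22120222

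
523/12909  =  523/12909 = 0.04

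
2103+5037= 7140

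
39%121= 39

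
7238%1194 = 74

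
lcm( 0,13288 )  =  0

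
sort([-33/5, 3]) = [  -  33/5, 3 ]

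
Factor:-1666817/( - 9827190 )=2^( - 1)*3^( - 3)*5^( - 1 )*17^( - 1)*197^1*2141^( - 1 )*8461^1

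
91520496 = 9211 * 9936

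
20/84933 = 20/84933 = 0.00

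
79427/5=15885+2/5 = 15885.40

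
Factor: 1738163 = 7^1*248309^1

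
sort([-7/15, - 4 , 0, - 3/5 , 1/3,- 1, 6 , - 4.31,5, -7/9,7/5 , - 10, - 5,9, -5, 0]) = [ - 10, - 5, - 5, - 4.31, - 4, - 1, - 7/9, - 3/5,-7/15,0, 0,1/3, 7/5, 5,  6 , 9 ]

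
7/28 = 1/4 = 0.25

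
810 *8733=7073730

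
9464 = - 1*( - 9464 ) 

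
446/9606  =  223/4803 = 0.05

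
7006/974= 7+94/487 = 7.19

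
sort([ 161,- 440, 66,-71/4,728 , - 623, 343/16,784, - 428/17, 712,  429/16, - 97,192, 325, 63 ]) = [  -  623, - 440,-97, - 428/17, - 71/4,  343/16, 429/16,  63  ,  66, 161,192,325, 712,728,784]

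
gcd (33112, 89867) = 1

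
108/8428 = 27/2107= 0.01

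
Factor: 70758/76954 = 35379/38477 = 3^2 * 109^( - 1 )*353^ (  -  1) * 3931^1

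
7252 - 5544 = 1708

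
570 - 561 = 9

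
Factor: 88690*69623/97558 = 5^1 *7^2*181^1 * 48779^( - 1)*69623^1=3087431935/48779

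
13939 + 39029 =52968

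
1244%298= 52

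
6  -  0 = 6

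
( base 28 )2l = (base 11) 70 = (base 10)77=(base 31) 2F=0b1001101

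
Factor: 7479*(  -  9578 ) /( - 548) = 35816931/274 = 2^( - 1)*3^3*137^( - 1) *277^1*4789^1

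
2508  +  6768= 9276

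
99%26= 21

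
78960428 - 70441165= 8519263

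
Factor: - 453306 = -2^1*3^1 * 7^1*43^1*251^1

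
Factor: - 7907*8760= - 2^3 *3^1* 5^1 * 73^1*7907^1  =  -69265320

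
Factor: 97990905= 3^1*5^1 * 53^1*123259^1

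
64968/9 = 21656/3 = 7218.67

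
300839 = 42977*7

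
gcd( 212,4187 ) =53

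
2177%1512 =665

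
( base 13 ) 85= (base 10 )109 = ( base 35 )34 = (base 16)6d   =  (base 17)67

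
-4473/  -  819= 71/13 = 5.46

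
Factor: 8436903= 3^1*2812301^1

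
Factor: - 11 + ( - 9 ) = -2^2*5^1 = - 20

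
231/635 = 231/635= 0.36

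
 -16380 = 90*( - 182) 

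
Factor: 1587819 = 3^1*529273^1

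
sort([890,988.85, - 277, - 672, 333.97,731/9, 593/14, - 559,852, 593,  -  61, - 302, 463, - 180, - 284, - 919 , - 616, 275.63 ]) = [-919,-672  , - 616, - 559, - 302, -284, - 277, - 180, - 61,593/14, 731/9,275.63, 333.97, 463,593,852, 890,988.85 ]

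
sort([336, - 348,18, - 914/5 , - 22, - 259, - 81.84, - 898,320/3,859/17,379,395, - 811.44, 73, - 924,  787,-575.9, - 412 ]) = [ -924, - 898 , - 811.44, - 575.9, - 412, - 348, - 259,-914/5, - 81.84,-22,18,859/17,73 , 320/3,336,379, 395, 787] 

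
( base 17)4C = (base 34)2C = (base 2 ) 1010000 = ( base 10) 80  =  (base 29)2m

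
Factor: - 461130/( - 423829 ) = 2^1*3^1*5^1*7^( - 1 )*19^1*191^( - 1 )*317^( - 1)*809^1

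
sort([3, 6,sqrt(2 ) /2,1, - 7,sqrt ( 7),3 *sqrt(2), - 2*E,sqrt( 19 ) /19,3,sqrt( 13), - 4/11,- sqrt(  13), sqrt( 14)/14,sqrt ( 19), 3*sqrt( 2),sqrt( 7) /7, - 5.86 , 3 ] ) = [ - 7, - 5.86, - 2*E, - sqrt( 13) , - 4/11,sqrt( 19)/19 , sqrt ( 14)/14 , sqrt (7) /7  ,  sqrt ( 2)/2,1,sqrt (7), 3, 3,3,sqrt ( 13 ),3* sqrt( 2 ),  3*sqrt (2), sqrt(19),6]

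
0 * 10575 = 0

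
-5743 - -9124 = 3381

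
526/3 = 526/3 = 175.33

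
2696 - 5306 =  - 2610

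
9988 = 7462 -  -2526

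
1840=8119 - 6279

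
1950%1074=876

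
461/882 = 461/882= 0.52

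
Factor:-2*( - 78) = 156 = 2^2*3^1*13^1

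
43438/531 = 43438/531 = 81.80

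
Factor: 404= 2^2 * 101^1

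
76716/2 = 38358 = 38358.00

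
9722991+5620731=15343722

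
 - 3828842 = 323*( - 11854) 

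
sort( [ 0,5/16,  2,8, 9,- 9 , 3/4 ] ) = [  -  9, 0,  5/16, 3/4, 2,8  ,  9 ]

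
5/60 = 1/12 =0.08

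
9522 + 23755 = 33277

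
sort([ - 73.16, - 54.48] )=[ - 73.16, - 54.48] 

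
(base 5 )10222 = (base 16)2AF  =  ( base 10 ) 687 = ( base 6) 3103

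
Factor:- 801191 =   -  613^1*1307^1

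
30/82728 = 5/13788= 0.00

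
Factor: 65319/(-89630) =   -  2^(-1 )  *  3^1*5^( -1) *8963^( - 1) * 21773^1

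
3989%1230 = 299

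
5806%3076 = 2730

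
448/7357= 64/1051 = 0.06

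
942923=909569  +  33354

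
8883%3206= 2471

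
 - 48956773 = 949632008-998588781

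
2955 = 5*591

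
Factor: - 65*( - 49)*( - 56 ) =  - 178360=- 2^3*5^1*7^3*13^1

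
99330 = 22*4515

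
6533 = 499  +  6034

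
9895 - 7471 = 2424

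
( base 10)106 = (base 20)56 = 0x6a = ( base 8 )152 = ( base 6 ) 254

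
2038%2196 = 2038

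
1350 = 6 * 225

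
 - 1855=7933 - 9788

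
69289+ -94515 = -25226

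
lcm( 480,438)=35040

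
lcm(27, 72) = 216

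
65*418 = 27170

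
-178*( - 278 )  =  49484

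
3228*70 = 225960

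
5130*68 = 348840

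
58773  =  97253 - 38480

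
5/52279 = 5/52279 = 0.00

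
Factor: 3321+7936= 11257  =  11257^1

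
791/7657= 791/7657  =  0.10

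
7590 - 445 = 7145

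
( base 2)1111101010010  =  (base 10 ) 8018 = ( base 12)4782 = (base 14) 2CCA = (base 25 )CKI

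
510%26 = 16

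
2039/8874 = 2039/8874  =  0.23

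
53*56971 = 3019463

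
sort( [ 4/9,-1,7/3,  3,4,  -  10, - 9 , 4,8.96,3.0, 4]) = [-10 , - 9,  -  1, 4/9,  7/3, 3,  3.0 , 4, 4,4, 8.96]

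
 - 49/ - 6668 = 49/6668 =0.01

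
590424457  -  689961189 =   -  99536732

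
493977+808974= 1302951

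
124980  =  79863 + 45117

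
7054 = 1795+5259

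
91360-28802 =62558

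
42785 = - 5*(-8557 )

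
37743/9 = 4193+2/3 = 4193.67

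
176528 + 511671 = 688199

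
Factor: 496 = 2^4*31^1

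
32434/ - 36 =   -  16217/18 = - 900.94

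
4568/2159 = 2 + 250/2159= 2.12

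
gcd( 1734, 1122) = 102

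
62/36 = 1 + 13/18 = 1.72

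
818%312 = 194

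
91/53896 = 91/53896 = 0.00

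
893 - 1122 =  - 229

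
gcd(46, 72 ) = 2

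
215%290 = 215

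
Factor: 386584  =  2^3*11^1*23^1 *191^1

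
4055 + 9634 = 13689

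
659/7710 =659/7710 = 0.09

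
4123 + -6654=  - 2531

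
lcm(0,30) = 0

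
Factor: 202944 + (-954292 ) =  - 751348 =- 2^2*13^1*14449^1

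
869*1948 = 1692812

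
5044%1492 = 568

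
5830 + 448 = 6278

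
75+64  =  139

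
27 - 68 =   -  41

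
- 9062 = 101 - 9163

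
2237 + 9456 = 11693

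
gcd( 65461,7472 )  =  1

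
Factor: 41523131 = 13^2*277^1*887^1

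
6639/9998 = 6639/9998 = 0.66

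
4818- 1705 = 3113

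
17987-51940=-33953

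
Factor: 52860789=3^3*67^1*29221^1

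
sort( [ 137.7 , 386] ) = [137.7, 386 ]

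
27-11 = 16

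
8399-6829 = 1570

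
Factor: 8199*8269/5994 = 2^(-1 )*3^( - 2 )*37^(-1 ) * 911^1*8269^1 =7533059/666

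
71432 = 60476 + 10956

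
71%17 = 3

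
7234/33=219 +7/33= 219.21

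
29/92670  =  29/92670= 0.00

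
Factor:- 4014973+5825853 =2^6*5^1*5659^1 = 1810880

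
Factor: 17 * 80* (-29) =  - 2^4*5^1 *17^1*29^1  =  -39440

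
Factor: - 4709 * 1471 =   -  17^1*277^1*1471^1=- 6926939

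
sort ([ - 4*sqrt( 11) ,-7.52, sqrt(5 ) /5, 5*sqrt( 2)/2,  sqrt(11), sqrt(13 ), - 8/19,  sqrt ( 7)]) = [-4*sqrt( 11), - 7.52, - 8/19, sqrt( 5 )/5,sqrt( 7 ), sqrt( 11),  5 * sqrt(2)/2, sqrt( 13)]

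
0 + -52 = - 52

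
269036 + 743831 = 1012867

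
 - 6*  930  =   - 5580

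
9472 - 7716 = 1756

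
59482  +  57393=116875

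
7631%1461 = 326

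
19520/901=19520/901 = 21.66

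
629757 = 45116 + 584641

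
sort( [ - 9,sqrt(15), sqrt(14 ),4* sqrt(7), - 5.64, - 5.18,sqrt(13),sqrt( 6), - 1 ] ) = [ - 9,  -  5.64, - 5.18, - 1, sqrt(6 ),sqrt(13),sqrt(14 ),sqrt(15 ),  4*sqrt ( 7)] 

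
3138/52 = 1569/26= 60.35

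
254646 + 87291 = 341937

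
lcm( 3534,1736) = 98952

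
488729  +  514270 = 1002999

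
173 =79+94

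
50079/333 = 16693/111 = 150.39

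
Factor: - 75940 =  -  2^2*5^1* 3797^1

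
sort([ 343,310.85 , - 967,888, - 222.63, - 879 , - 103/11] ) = [  -  967, - 879, - 222.63, - 103/11 , 310.85,  343,888 ] 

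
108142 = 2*54071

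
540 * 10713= 5785020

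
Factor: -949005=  - 3^2* 5^1*21089^1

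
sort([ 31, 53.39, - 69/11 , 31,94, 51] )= [ - 69/11,31, 31, 51,53.39,94 ]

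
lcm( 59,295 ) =295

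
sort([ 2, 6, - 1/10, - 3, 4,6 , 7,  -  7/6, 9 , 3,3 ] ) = [ - 3,-7/6,-1/10, 2,3, 3 , 4, 6,6, 7 , 9]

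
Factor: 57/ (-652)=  - 2^( - 2)*3^1*19^1*163^( -1 )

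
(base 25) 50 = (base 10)125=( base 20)65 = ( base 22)5F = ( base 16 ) 7d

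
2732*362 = 988984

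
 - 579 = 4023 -4602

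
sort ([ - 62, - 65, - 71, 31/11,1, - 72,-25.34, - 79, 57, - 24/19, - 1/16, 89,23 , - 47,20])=[ - 79, - 72, -71,-65, - 62, - 47, - 25.34 , - 24/19,-1/16,1,31/11,20, 23,  57, 89]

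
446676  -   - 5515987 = 5962663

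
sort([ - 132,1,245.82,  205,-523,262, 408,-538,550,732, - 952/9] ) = [  -  538, - 523, - 132  , - 952/9, 1,205,245.82, 262,408, 550,732]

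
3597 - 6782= - 3185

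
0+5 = 5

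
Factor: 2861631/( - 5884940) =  - 2^( - 2)*3^2 * 5^( - 1 )*294247^ ( - 1) * 317959^1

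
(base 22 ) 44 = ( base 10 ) 92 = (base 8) 134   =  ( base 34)2o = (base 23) 40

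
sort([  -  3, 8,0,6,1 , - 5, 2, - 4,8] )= [ - 5, - 4,-3, 0,1, 2 , 6,8, 8]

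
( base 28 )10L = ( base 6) 3421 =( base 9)1084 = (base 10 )805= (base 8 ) 1445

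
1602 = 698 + 904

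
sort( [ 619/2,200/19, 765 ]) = [ 200/19 , 619/2,  765] 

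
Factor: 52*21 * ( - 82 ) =  -  2^3*3^1*7^1*13^1*41^1 =-89544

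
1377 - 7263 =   -  5886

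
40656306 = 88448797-47792491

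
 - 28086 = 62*(- 453 )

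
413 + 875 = 1288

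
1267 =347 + 920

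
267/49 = 5 + 22/49 = 5.45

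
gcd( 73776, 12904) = 8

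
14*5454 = 76356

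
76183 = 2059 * 37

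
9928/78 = 127 + 11/39 = 127.28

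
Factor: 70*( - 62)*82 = - 355880= - 2^3*5^1*7^1*31^1*41^1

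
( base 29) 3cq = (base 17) A07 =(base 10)2897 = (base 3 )10222022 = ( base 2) 101101010001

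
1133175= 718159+415016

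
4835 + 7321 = 12156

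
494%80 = 14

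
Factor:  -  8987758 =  - 2^1*13^2* 26591^1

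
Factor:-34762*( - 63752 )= 2216147024=2^4*7^1*13^2*191^1*613^1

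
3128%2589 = 539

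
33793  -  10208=23585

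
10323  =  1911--8412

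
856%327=202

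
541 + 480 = 1021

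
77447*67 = 5188949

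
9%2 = 1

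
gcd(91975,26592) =1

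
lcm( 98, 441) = 882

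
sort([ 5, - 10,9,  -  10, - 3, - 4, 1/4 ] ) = [-10,  -  10, - 4, - 3 , 1/4, 5,9 ] 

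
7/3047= 7/3047 = 0.00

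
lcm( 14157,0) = 0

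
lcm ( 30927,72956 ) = 2845284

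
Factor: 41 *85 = 5^1 * 17^1*41^1 = 3485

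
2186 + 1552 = 3738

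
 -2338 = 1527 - 3865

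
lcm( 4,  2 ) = 4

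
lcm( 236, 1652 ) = 1652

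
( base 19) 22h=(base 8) 1411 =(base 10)777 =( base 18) 273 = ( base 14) 3d7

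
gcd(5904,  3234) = 6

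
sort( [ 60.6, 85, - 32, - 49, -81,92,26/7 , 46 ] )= [ - 81, - 49, - 32,26/7,46,60.6,85,92]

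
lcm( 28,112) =112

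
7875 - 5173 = 2702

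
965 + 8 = 973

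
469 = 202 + 267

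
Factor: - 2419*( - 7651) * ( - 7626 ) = -141140246394 = - 2^1 * 3^1* 7^1 * 31^1 * 41^2*59^1 * 1093^1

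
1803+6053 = 7856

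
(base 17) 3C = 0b111111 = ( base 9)70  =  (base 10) 63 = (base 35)1S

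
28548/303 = 94 + 22/101 = 94.22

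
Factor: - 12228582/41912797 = - 2^1 * 3^1* 1201^1 * 1697^1*3301^ (-1) * 12697^(-1 )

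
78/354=13/59 = 0.22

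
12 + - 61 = - 49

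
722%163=70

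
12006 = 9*1334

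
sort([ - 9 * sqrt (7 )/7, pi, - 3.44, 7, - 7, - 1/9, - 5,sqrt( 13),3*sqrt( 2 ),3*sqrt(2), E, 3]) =[ - 7, - 5, - 3.44, - 9*sqrt ( 7 )/7, - 1/9,  E,3 , pi,sqrt( 13),3* sqrt ( 2),3* sqrt(2) , 7 ]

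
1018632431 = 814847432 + 203784999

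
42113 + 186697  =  228810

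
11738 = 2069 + 9669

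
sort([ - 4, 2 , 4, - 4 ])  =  [ - 4, - 4, 2, 4]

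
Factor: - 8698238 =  - 2^1*19^1*228901^1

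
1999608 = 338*5916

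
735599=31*23729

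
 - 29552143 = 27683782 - 57235925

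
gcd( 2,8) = 2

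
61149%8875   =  7899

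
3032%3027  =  5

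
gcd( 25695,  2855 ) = 2855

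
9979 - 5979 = 4000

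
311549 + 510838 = 822387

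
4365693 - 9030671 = - 4664978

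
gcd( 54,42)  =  6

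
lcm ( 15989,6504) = 383736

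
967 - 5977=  - 5010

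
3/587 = 3/587=0.01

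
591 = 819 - 228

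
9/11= 9/11 = 0.82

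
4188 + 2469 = 6657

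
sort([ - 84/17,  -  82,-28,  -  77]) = [- 82, - 77,-28,  -  84/17]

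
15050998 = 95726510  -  80675512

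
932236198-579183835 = 353052363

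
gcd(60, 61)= 1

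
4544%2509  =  2035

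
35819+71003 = 106822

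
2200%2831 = 2200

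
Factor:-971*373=-373^1*971^1 = - 362183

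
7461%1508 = 1429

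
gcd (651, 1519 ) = 217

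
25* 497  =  12425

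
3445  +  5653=9098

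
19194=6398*3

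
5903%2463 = 977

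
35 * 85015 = 2975525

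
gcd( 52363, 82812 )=1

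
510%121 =26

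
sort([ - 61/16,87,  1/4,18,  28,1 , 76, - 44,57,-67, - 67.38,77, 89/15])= [ - 67.38, - 67, - 44, - 61/16,1/4, 1, 89/15 , 18, 28, 57,76,77, 87 ] 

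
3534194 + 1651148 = 5185342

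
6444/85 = 75 + 69/85 = 75.81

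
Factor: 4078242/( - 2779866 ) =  - 7^1 *10789^1*51479^ ( - 1) = - 75523/51479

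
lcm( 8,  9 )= 72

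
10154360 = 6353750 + 3800610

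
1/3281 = 1/3281= 0.00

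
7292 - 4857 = 2435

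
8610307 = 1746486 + 6863821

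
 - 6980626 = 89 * ( - 78434 ) 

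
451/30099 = 451/30099 = 0.01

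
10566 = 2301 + 8265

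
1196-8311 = -7115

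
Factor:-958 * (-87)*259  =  21586614=2^1 * 3^1*7^1*29^1 * 37^1* 479^1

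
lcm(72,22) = 792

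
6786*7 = 47502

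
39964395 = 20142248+19822147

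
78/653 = 78/653 = 0.12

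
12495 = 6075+6420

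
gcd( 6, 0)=6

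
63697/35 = 1819+32/35 = 1819.91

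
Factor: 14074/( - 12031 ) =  - 62/53 = - 2^1*31^1*53^( - 1)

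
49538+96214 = 145752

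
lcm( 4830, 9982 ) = 149730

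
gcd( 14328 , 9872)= 8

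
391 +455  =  846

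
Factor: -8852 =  - 2^2 * 2213^1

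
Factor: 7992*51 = 2^3*3^4*17^1*37^1=407592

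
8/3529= 8/3529 = 0.00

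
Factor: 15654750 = 2^1*3^1* 5^3 * 20873^1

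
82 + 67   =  149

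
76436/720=19109/180 = 106.16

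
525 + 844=1369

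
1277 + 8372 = 9649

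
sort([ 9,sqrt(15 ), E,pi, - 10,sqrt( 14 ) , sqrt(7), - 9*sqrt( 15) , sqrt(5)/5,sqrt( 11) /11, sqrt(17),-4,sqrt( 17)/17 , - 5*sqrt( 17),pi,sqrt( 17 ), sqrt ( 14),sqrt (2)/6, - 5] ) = [-9  *  sqrt( 15 ),-5*sqrt(17 ), - 10 , - 5, - 4,sqrt(2 ) /6 , sqrt (17) /17, sqrt ( 11)/11 , sqrt( 5)/5, sqrt( 7), E,pi, pi, sqrt( 14),  sqrt( 14), sqrt( 15 ),sqrt( 17), sqrt (17), 9] 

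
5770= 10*577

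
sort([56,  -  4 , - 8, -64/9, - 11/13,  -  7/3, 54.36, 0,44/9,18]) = [ - 8, - 64/9, - 4, - 7/3, - 11/13, 0,44/9, 18, 54.36, 56 ]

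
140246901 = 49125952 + 91120949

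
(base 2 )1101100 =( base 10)108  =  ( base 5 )413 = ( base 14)7A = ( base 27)40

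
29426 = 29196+230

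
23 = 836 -813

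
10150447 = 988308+9162139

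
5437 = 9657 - 4220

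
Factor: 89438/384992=2^( - 4 )*53^ ( - 1)* 197^1=197/848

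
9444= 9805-361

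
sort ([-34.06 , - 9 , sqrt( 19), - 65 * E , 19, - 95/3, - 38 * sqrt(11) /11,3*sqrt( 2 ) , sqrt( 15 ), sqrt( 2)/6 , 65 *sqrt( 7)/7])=[ - 65*E, -34.06,-95/3, - 38*sqrt( 11) /11, - 9,sqrt (2 )/6,sqrt( 15 ),3*sqrt(2 ), sqrt( 19),19 , 65*sqrt( 7)/7 ]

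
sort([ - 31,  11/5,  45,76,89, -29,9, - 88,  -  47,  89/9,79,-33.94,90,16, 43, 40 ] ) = [  -  88,-47,- 33.94, - 31, - 29 , 11/5,9,  89/9,16,40,  43, 45, 76, 79, 89, 90] 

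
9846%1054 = 360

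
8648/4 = 2162 = 2162.00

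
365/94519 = 365/94519 = 0.00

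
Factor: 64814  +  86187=151001 =31^1*4871^1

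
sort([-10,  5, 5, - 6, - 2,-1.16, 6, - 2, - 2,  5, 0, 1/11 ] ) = [ - 10,-6, - 2, - 2, - 2,-1.16,0 , 1/11 , 5  ,  5,5 , 6]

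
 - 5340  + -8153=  - 13493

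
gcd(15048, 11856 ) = 456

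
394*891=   351054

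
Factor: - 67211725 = -5^2*7^1*384067^1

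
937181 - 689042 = 248139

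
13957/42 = 332 + 13/42 = 332.31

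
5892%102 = 78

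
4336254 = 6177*702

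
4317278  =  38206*113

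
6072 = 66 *92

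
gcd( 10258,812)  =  2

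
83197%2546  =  1725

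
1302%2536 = 1302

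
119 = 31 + 88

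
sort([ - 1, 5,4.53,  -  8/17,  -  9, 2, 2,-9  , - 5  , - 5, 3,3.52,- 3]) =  [ -9, -9, - 5, -5, - 3,  -  1,  -  8/17,2,  2 , 3,3.52,4.53,5 ]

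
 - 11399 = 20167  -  31566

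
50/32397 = 50/32397= 0.00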